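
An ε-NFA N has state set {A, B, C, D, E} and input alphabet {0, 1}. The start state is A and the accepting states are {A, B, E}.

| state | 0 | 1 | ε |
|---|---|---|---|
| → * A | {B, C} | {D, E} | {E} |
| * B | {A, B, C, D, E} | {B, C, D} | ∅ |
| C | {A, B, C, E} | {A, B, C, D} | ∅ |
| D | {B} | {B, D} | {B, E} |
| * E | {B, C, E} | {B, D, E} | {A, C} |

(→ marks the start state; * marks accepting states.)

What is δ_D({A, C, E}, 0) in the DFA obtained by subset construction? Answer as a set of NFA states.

δ(A,0) = {B, C}; δ(C,0) = {A, B, C, E}; δ(E,0) = {B, C, E}.
Union: {A, B, C, E}.

{A, B, C, E}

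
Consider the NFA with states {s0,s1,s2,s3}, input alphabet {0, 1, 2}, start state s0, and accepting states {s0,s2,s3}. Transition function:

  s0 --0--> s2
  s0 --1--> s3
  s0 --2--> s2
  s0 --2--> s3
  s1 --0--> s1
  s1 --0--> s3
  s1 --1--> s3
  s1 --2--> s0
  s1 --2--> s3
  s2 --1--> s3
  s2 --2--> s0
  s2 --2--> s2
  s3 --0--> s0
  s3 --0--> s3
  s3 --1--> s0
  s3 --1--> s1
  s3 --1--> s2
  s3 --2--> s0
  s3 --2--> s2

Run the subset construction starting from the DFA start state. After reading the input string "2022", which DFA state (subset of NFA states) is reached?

{s0,s2,s3}

Start: {s0}.
δ(s0,2) = {s2,s3}.
Union: {s2,s3}.
After 2: {s2,s3}.
δ(s2,0) = ∅; δ(s3,0) = {s0,s3}.
Union: {s0,s3}.
After 0: {s0,s3}.
δ(s0,2) = {s2,s3}; δ(s3,2) = {s0,s2}.
Union: {s0,s2,s3}.
After 2: {s0,s2,s3}.
δ(s0,2) = {s2,s3}; δ(s2,2) = {s0,s2}; δ(s3,2) = {s0,s2}.
Union: {s0,s2,s3}.
After 2: {s0,s2,s3}.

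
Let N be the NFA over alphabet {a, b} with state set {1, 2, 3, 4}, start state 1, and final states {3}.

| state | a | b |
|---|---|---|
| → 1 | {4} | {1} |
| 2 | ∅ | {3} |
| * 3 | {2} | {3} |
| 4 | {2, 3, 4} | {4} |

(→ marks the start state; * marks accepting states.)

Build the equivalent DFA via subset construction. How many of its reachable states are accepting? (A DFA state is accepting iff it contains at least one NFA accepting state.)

Start state of the DFA: {1}.
{1} --a--> {4}  [new]
{1} --b--> {1}  [seen]
{4} --a--> {2, 3, 4}  [new]
{4} --b--> {4}  [seen]
{2, 3, 4} --a--> {2, 3, 4}  [seen]
{2, 3, 4} --b--> {3, 4}  [new]
{3, 4} --a--> {2, 3, 4}  [seen]
{3, 4} --b--> {3, 4}  [seen]
Reachable DFA states: {1}, {4}, {2, 3, 4}, {3, 4}.
Accepting DFA states (contain an NFA accepting state): {2, 3, 4}, {3, 4}.

2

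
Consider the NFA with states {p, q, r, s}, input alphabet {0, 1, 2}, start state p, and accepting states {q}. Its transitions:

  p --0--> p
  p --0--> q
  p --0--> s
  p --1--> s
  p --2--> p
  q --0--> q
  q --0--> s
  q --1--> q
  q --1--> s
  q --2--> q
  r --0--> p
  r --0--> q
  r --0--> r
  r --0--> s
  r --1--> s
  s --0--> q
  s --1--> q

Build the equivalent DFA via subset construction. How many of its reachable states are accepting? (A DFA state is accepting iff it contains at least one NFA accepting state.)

4

Start state of the DFA: {p}.
{p} --0--> {p, q, s}  [new]
{p} --1--> {s}  [new]
{p} --2--> {p}  [seen]
{p, q, s} --0--> {p, q, s}  [seen]
{p, q, s} --1--> {q, s}  [new]
{p, q, s} --2--> {p, q}  [new]
{s} --0--> {q}  [new]
{s} --1--> {q}  [seen]
{s} --2--> ∅  [new]
{q, s} --0--> {q, s}  [seen]
{q, s} --1--> {q, s}  [seen]
{q, s} --2--> {q}  [seen]
{p, q} --0--> {p, q, s}  [seen]
{p, q} --1--> {q, s}  [seen]
{p, q} --2--> {p, q}  [seen]
{q} --0--> {q, s}  [seen]
{q} --1--> {q, s}  [seen]
{q} --2--> {q}  [seen]
∅ --0--> ∅  [seen]
∅ --1--> ∅  [seen]
∅ --2--> ∅  [seen]
Reachable DFA states: {p}, {p, q, s}, {s}, {q, s}, {p, q}, {q}, ∅.
Accepting DFA states (contain an NFA accepting state): {p, q, s}, {q, s}, {p, q}, {q}.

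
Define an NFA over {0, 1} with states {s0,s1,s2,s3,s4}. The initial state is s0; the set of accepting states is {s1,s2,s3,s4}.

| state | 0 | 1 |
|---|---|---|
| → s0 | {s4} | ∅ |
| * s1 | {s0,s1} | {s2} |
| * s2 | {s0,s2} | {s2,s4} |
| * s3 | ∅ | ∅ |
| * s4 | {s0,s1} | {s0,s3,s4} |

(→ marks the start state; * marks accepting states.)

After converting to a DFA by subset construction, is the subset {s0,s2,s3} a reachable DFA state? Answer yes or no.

Start state of the DFA: {s0}.
{s0} --0--> {s4}  [new]
{s0} --1--> ∅  [new]
{s4} --0--> {s0,s1}  [new]
{s4} --1--> {s0,s3,s4}  [new]
∅ --0--> ∅  [seen]
∅ --1--> ∅  [seen]
{s0,s1} --0--> {s0,s1,s4}  [new]
{s0,s1} --1--> {s2}  [new]
{s0,s3,s4} --0--> {s0,s1,s4}  [seen]
{s0,s3,s4} --1--> {s0,s3,s4}  [seen]
{s0,s1,s4} --0--> {s0,s1,s4}  [seen]
{s0,s1,s4} --1--> {s0,s2,s3,s4}  [new]
{s2} --0--> {s0,s2}  [new]
{s2} --1--> {s2,s4}  [new]
{s0,s2,s3,s4} --0--> {s0,s1,s2,s4}  [new]
{s0,s2,s3,s4} --1--> {s0,s2,s3,s4}  [seen]
{s0,s2} --0--> {s0,s2,s4}  [new]
{s0,s2} --1--> {s2,s4}  [seen]
{s2,s4} --0--> {s0,s1,s2}  [new]
{s2,s4} --1--> {s0,s2,s3,s4}  [seen]
{s0,s1,s2,s4} --0--> {s0,s1,s2,s4}  [seen]
{s0,s1,s2,s4} --1--> {s0,s2,s3,s4}  [seen]
{s0,s2,s4} --0--> {s0,s1,s2,s4}  [seen]
{s0,s2,s4} --1--> {s0,s2,s3,s4}  [seen]
{s0,s1,s2} --0--> {s0,s1,s2,s4}  [seen]
{s0,s1,s2} --1--> {s2,s4}  [seen]
Reachable DFA states: {s0}, {s4}, ∅, {s0,s1}, {s0,s3,s4}, {s0,s1,s4}, {s2}, {s0,s2,s3,s4}, {s0,s2}, {s2,s4}, {s0,s1,s2,s4}, {s0,s2,s4}, {s0,s1,s2}.
{s0,s2,s3} is not among them.

no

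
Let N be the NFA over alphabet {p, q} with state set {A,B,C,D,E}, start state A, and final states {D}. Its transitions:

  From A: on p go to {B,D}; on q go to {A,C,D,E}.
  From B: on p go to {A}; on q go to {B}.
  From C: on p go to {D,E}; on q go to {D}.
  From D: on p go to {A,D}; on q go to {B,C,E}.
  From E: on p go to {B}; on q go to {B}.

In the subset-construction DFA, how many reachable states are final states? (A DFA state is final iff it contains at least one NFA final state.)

6

Start state of the DFA: {A}.
{A} --p--> {B,D}  [new]
{A} --q--> {A,C,D,E}  [new]
{B,D} --p--> {A,D}  [new]
{B,D} --q--> {B,C,E}  [new]
{A,C,D,E} --p--> {A,B,D,E}  [new]
{A,C,D,E} --q--> {A,B,C,D,E}  [new]
{A,D} --p--> {A,B,D}  [new]
{A,D} --q--> {A,B,C,D,E}  [seen]
{B,C,E} --p--> {A,B,D,E}  [seen]
{B,C,E} --q--> {B,D}  [seen]
{A,B,D,E} --p--> {A,B,D}  [seen]
{A,B,D,E} --q--> {A,B,C,D,E}  [seen]
{A,B,C,D,E} --p--> {A,B,D,E}  [seen]
{A,B,C,D,E} --q--> {A,B,C,D,E}  [seen]
{A,B,D} --p--> {A,B,D}  [seen]
{A,B,D} --q--> {A,B,C,D,E}  [seen]
Reachable DFA states: {A}, {B,D}, {A,C,D,E}, {A,D}, {B,C,E}, {A,B,D,E}, {A,B,C,D,E}, {A,B,D}.
Accepting DFA states (contain an NFA accepting state): {B,D}, {A,C,D,E}, {A,D}, {A,B,D,E}, {A,B,C,D,E}, {A,B,D}.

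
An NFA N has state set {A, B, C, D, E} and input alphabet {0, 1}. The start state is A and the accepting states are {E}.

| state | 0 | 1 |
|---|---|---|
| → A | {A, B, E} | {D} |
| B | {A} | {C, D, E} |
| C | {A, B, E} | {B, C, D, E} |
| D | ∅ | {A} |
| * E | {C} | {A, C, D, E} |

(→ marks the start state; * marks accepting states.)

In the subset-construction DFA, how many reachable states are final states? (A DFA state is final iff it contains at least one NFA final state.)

Start state of the DFA: {A}.
{A} --0--> {A, B, E}  [new]
{A} --1--> {D}  [new]
{A, B, E} --0--> {A, B, C, E}  [new]
{A, B, E} --1--> {A, C, D, E}  [new]
{D} --0--> ∅  [new]
{D} --1--> {A}  [seen]
{A, B, C, E} --0--> {A, B, C, E}  [seen]
{A, B, C, E} --1--> {A, B, C, D, E}  [new]
{A, C, D, E} --0--> {A, B, C, E}  [seen]
{A, C, D, E} --1--> {A, B, C, D, E}  [seen]
∅ --0--> ∅  [seen]
∅ --1--> ∅  [seen]
{A, B, C, D, E} --0--> {A, B, C, E}  [seen]
{A, B, C, D, E} --1--> {A, B, C, D, E}  [seen]
Reachable DFA states: {A}, {A, B, E}, {D}, {A, B, C, E}, {A, C, D, E}, ∅, {A, B, C, D, E}.
Accepting DFA states (contain an NFA accepting state): {A, B, E}, {A, B, C, E}, {A, C, D, E}, {A, B, C, D, E}.

4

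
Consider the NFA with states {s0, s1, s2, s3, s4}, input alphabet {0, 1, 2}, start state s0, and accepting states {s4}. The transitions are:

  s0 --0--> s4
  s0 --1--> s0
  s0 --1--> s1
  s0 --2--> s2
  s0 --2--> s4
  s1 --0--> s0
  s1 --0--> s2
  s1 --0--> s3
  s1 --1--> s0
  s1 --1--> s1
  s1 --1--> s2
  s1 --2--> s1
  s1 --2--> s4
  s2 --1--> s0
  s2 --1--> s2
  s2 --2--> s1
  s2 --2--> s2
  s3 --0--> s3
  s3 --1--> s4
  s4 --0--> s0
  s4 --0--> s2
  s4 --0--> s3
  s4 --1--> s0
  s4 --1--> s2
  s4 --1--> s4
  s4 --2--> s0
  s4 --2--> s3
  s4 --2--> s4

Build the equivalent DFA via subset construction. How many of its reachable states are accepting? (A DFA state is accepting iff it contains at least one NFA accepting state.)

9

Start state of the DFA: {s0}.
{s0} --0--> {s4}  [new]
{s0} --1--> {s0, s1}  [new]
{s0} --2--> {s2, s4}  [new]
{s4} --0--> {s0, s2, s3}  [new]
{s4} --1--> {s0, s2, s4}  [new]
{s4} --2--> {s0, s3, s4}  [new]
{s0, s1} --0--> {s0, s2, s3, s4}  [new]
{s0, s1} --1--> {s0, s1, s2}  [new]
{s0, s1} --2--> {s1, s2, s4}  [new]
{s2, s4} --0--> {s0, s2, s3}  [seen]
{s2, s4} --1--> {s0, s2, s4}  [seen]
{s2, s4} --2--> {s0, s1, s2, s3, s4}  [new]
{s0, s2, s3} --0--> {s3, s4}  [new]
{s0, s2, s3} --1--> {s0, s1, s2, s4}  [new]
{s0, s2, s3} --2--> {s1, s2, s4}  [seen]
{s0, s2, s4} --0--> {s0, s2, s3, s4}  [seen]
{s0, s2, s4} --1--> {s0, s1, s2, s4}  [seen]
{s0, s2, s4} --2--> {s0, s1, s2, s3, s4}  [seen]
{s0, s3, s4} --0--> {s0, s2, s3, s4}  [seen]
{s0, s3, s4} --1--> {s0, s1, s2, s4}  [seen]
{s0, s3, s4} --2--> {s0, s2, s3, s4}  [seen]
{s0, s2, s3, s4} --0--> {s0, s2, s3, s4}  [seen]
{s0, s2, s3, s4} --1--> {s0, s1, s2, s4}  [seen]
{s0, s2, s3, s4} --2--> {s0, s1, s2, s3, s4}  [seen]
{s0, s1, s2} --0--> {s0, s2, s3, s4}  [seen]
{s0, s1, s2} --1--> {s0, s1, s2}  [seen]
{s0, s1, s2} --2--> {s1, s2, s4}  [seen]
{s1, s2, s4} --0--> {s0, s2, s3}  [seen]
{s1, s2, s4} --1--> {s0, s1, s2, s4}  [seen]
{s1, s2, s4} --2--> {s0, s1, s2, s3, s4}  [seen]
{s0, s1, s2, s3, s4} --0--> {s0, s2, s3, s4}  [seen]
{s0, s1, s2, s3, s4} --1--> {s0, s1, s2, s4}  [seen]
{s0, s1, s2, s3, s4} --2--> {s0, s1, s2, s3, s4}  [seen]
{s3, s4} --0--> {s0, s2, s3}  [seen]
{s3, s4} --1--> {s0, s2, s4}  [seen]
{s3, s4} --2--> {s0, s3, s4}  [seen]
{s0, s1, s2, s4} --0--> {s0, s2, s3, s4}  [seen]
{s0, s1, s2, s4} --1--> {s0, s1, s2, s4}  [seen]
{s0, s1, s2, s4} --2--> {s0, s1, s2, s3, s4}  [seen]
Reachable DFA states: {s0}, {s4}, {s0, s1}, {s2, s4}, {s0, s2, s3}, {s0, s2, s4}, {s0, s3, s4}, {s0, s2, s3, s4}, {s0, s1, s2}, {s1, s2, s4}, {s0, s1, s2, s3, s4}, {s3, s4}, {s0, s1, s2, s4}.
Accepting DFA states (contain an NFA accepting state): {s4}, {s2, s4}, {s0, s2, s4}, {s0, s3, s4}, {s0, s2, s3, s4}, {s1, s2, s4}, {s0, s1, s2, s3, s4}, {s3, s4}, {s0, s1, s2, s4}.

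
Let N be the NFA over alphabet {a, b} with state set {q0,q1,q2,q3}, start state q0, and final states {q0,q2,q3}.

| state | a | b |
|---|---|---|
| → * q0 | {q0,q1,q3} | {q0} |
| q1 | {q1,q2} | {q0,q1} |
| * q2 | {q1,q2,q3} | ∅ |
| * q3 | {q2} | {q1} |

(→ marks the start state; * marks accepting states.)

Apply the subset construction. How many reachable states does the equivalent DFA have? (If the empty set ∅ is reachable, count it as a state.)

4

Start state of the DFA: {q0}.
{q0} --a--> {q0,q1,q3}  [new]
{q0} --b--> {q0}  [seen]
{q0,q1,q3} --a--> {q0,q1,q2,q3}  [new]
{q0,q1,q3} --b--> {q0,q1}  [new]
{q0,q1,q2,q3} --a--> {q0,q1,q2,q3}  [seen]
{q0,q1,q2,q3} --b--> {q0,q1}  [seen]
{q0,q1} --a--> {q0,q1,q2,q3}  [seen]
{q0,q1} --b--> {q0,q1}  [seen]
Reachable DFA states: {q0}, {q0,q1,q3}, {q0,q1,q2,q3}, {q0,q1}.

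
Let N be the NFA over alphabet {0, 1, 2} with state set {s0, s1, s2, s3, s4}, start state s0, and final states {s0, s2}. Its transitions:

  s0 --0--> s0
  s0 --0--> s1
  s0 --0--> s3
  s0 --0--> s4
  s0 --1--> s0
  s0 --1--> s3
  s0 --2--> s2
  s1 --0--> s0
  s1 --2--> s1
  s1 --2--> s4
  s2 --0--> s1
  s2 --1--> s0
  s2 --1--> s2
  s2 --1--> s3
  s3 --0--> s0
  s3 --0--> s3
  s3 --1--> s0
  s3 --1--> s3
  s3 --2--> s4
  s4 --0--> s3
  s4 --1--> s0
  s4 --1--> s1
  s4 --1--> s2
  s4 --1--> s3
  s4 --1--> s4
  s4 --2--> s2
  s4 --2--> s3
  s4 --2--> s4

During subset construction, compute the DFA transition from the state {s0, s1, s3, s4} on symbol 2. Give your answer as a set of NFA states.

δ(s0,2) = {s2}; δ(s1,2) = {s1, s4}; δ(s3,2) = {s4}; δ(s4,2) = {s2, s3, s4}.
Union: {s1, s2, s3, s4}.

{s1, s2, s3, s4}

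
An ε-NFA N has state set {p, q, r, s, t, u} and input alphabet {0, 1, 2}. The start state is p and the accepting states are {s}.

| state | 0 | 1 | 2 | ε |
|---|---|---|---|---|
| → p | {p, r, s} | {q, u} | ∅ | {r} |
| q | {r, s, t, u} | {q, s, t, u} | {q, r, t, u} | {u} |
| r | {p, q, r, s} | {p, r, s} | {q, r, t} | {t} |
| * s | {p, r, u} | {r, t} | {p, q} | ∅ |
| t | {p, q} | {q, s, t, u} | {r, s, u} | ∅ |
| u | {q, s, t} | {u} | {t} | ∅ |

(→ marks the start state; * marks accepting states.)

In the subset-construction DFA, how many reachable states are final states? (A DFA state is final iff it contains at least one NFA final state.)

2

Start state of the DFA: {p, r, t} (ε-closure of the NFA start).
{p, r, t} --0--> {p, q, r, s, t, u}  [new]
{p, r, t} --1--> {p, q, r, s, t, u}  [seen]
{p, r, t} --2--> {q, r, s, t, u}  [new]
{p, q, r, s, t, u} --0--> {p, q, r, s, t, u}  [seen]
{p, q, r, s, t, u} --1--> {p, q, r, s, t, u}  [seen]
{p, q, r, s, t, u} --2--> {p, q, r, s, t, u}  [seen]
{q, r, s, t, u} --0--> {p, q, r, s, t, u}  [seen]
{q, r, s, t, u} --1--> {p, q, r, s, t, u}  [seen]
{q, r, s, t, u} --2--> {p, q, r, s, t, u}  [seen]
Reachable DFA states: {p, r, t}, {p, q, r, s, t, u}, {q, r, s, t, u}.
Accepting DFA states (contain an NFA accepting state): {p, q, r, s, t, u}, {q, r, s, t, u}.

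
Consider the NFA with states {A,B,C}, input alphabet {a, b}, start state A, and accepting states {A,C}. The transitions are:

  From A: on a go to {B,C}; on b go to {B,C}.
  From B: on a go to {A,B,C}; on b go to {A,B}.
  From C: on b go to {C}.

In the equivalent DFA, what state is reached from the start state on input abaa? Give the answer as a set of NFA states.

Start: {A}.
δ(A,a) = {B,C}.
Union: {B,C}.
After a: {B,C}.
δ(B,b) = {A,B}; δ(C,b) = {C}.
Union: {A,B,C}.
After b: {A,B,C}.
δ(A,a) = {B,C}; δ(B,a) = {A,B,C}; δ(C,a) = ∅.
Union: {A,B,C}.
After a: {A,B,C}.
δ(A,a) = {B,C}; δ(B,a) = {A,B,C}; δ(C,a) = ∅.
Union: {A,B,C}.
After a: {A,B,C}.

{A,B,C}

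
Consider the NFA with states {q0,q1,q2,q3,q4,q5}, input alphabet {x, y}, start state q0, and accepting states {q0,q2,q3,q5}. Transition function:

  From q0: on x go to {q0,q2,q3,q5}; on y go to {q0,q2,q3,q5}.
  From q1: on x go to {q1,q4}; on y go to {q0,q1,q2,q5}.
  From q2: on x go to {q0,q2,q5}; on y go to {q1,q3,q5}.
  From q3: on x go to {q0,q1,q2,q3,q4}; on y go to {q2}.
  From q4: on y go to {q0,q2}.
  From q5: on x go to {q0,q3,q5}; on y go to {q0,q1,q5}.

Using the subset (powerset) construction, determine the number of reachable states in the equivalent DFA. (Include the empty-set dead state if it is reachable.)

Start state of the DFA: {q0}.
{q0} --x--> {q0,q2,q3,q5}  [new]
{q0} --y--> {q0,q2,q3,q5}  [seen]
{q0,q2,q3,q5} --x--> {q0,q1,q2,q3,q4,q5}  [new]
{q0,q2,q3,q5} --y--> {q0,q1,q2,q3,q5}  [new]
{q0,q1,q2,q3,q4,q5} --x--> {q0,q1,q2,q3,q4,q5}  [seen]
{q0,q1,q2,q3,q4,q5} --y--> {q0,q1,q2,q3,q5}  [seen]
{q0,q1,q2,q3,q5} --x--> {q0,q1,q2,q3,q4,q5}  [seen]
{q0,q1,q2,q3,q5} --y--> {q0,q1,q2,q3,q5}  [seen]
Reachable DFA states: {q0}, {q0,q2,q3,q5}, {q0,q1,q2,q3,q4,q5}, {q0,q1,q2,q3,q5}.

4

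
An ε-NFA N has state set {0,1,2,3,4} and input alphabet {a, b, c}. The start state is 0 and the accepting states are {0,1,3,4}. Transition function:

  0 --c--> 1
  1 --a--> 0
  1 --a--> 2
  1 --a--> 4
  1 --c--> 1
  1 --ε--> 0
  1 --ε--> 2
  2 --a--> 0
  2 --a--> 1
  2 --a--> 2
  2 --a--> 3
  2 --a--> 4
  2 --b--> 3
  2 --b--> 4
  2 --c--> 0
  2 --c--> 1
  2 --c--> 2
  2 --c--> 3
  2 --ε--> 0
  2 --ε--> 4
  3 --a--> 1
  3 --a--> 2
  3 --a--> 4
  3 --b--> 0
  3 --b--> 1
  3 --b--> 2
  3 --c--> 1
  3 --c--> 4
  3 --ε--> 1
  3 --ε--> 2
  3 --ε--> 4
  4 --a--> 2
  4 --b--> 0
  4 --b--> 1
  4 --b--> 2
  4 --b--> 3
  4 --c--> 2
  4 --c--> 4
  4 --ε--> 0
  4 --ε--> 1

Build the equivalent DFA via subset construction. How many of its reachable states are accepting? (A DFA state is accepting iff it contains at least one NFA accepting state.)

3

Start state of the DFA: {0} (ε-closure of the NFA start).
{0} --a--> ∅  [new]
{0} --b--> ∅  [seen]
{0} --c--> {0,1,2,4}  [new]
∅ --a--> ∅  [seen]
∅ --b--> ∅  [seen]
∅ --c--> ∅  [seen]
{0,1,2,4} --a--> {0,1,2,3,4}  [new]
{0,1,2,4} --b--> {0,1,2,3,4}  [seen]
{0,1,2,4} --c--> {0,1,2,3,4}  [seen]
{0,1,2,3,4} --a--> {0,1,2,3,4}  [seen]
{0,1,2,3,4} --b--> {0,1,2,3,4}  [seen]
{0,1,2,3,4} --c--> {0,1,2,3,4}  [seen]
Reachable DFA states: {0}, ∅, {0,1,2,4}, {0,1,2,3,4}.
Accepting DFA states (contain an NFA accepting state): {0}, {0,1,2,4}, {0,1,2,3,4}.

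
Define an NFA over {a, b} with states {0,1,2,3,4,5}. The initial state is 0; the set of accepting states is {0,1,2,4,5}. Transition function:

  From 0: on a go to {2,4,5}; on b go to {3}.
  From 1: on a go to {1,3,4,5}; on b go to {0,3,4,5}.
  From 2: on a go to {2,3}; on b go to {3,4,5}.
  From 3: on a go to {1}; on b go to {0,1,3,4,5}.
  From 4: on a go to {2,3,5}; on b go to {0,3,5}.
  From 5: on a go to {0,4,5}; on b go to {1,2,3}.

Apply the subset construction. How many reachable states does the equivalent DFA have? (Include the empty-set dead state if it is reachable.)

9

Start state of the DFA: {0}.
{0} --a--> {2,4,5}  [new]
{0} --b--> {3}  [new]
{2,4,5} --a--> {0,2,3,4,5}  [new]
{2,4,5} --b--> {0,1,2,3,4,5}  [new]
{3} --a--> {1}  [new]
{3} --b--> {0,1,3,4,5}  [new]
{0,2,3,4,5} --a--> {0,1,2,3,4,5}  [seen]
{0,2,3,4,5} --b--> {0,1,2,3,4,5}  [seen]
{0,1,2,3,4,5} --a--> {0,1,2,3,4,5}  [seen]
{0,1,2,3,4,5} --b--> {0,1,2,3,4,5}  [seen]
{1} --a--> {1,3,4,5}  [new]
{1} --b--> {0,3,4,5}  [new]
{0,1,3,4,5} --a--> {0,1,2,3,4,5}  [seen]
{0,1,3,4,5} --b--> {0,1,2,3,4,5}  [seen]
{1,3,4,5} --a--> {0,1,2,3,4,5}  [seen]
{1,3,4,5} --b--> {0,1,2,3,4,5}  [seen]
{0,3,4,5} --a--> {0,1,2,3,4,5}  [seen]
{0,3,4,5} --b--> {0,1,2,3,4,5}  [seen]
Reachable DFA states: {0}, {2,4,5}, {3}, {0,2,3,4,5}, {0,1,2,3,4,5}, {1}, {0,1,3,4,5}, {1,3,4,5}, {0,3,4,5}.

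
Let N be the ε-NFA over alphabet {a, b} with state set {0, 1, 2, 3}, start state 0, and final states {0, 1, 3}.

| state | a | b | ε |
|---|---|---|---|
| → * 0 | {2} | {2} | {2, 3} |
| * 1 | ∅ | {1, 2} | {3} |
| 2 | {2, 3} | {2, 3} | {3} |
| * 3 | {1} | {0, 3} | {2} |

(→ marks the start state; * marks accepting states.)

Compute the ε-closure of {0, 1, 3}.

Begin with {0, 1, 3}.
0 →ε {2, 3}; add 2.
ε-closure = {0, 1, 2, 3}.

{0, 1, 2, 3}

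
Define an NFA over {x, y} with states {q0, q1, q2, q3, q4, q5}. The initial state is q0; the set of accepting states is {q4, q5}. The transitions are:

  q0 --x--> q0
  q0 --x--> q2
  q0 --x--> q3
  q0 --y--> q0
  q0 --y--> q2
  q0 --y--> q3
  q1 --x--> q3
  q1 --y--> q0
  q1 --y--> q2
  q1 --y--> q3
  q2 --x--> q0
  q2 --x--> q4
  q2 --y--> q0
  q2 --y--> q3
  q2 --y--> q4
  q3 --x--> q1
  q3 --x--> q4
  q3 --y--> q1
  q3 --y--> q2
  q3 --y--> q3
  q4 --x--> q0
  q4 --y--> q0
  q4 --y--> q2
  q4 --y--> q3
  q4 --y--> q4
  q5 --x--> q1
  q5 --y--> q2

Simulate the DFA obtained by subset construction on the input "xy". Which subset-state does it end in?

Start: {q0}.
δ(q0,x) = {q0, q2, q3}.
Union: {q0, q2, q3}.
After x: {q0, q2, q3}.
δ(q0,y) = {q0, q2, q3}; δ(q2,y) = {q0, q3, q4}; δ(q3,y) = {q1, q2, q3}.
Union: {q0, q1, q2, q3, q4}.
After y: {q0, q1, q2, q3, q4}.

{q0, q1, q2, q3, q4}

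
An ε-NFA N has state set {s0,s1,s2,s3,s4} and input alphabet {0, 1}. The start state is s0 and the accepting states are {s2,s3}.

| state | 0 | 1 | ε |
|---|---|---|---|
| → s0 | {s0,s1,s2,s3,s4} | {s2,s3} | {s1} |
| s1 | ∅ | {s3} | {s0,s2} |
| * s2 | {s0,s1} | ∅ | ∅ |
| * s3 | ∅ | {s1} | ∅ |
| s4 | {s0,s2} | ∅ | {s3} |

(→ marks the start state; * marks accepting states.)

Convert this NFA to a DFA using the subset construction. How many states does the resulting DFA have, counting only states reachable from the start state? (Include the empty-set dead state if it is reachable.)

Start state of the DFA: {s0,s1,s2} (ε-closure of the NFA start).
{s0,s1,s2} --0--> {s0,s1,s2,s3,s4}  [new]
{s0,s1,s2} --1--> {s2,s3}  [new]
{s0,s1,s2,s3,s4} --0--> {s0,s1,s2,s3,s4}  [seen]
{s0,s1,s2,s3,s4} --1--> {s0,s1,s2,s3}  [new]
{s2,s3} --0--> {s0,s1,s2}  [seen]
{s2,s3} --1--> {s0,s1,s2}  [seen]
{s0,s1,s2,s3} --0--> {s0,s1,s2,s3,s4}  [seen]
{s0,s1,s2,s3} --1--> {s0,s1,s2,s3}  [seen]
Reachable DFA states: {s0,s1,s2}, {s0,s1,s2,s3,s4}, {s2,s3}, {s0,s1,s2,s3}.

4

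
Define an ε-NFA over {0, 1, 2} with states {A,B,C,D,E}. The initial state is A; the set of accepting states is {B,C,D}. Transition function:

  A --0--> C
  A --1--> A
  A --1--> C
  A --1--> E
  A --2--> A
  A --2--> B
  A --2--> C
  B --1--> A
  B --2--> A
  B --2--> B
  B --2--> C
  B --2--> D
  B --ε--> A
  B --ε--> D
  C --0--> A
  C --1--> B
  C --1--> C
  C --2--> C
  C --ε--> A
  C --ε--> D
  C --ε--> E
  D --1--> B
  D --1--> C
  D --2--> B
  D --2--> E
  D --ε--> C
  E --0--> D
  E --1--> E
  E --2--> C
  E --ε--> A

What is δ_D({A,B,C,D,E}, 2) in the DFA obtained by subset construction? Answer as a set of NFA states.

δ(A,2) = {A,B,C}; δ(B,2) = {A,B,C,D}; δ(C,2) = {C}; δ(D,2) = {B,E}; δ(E,2) = {C}.
Union: {A,B,C,D,E}.

{A,B,C,D,E}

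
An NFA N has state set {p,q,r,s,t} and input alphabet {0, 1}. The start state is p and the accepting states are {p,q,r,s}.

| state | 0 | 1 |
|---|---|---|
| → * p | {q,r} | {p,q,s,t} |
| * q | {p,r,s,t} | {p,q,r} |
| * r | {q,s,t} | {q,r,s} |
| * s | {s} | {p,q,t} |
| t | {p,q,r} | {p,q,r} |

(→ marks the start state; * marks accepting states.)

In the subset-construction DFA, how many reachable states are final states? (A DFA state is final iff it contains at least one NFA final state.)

5

Start state of the DFA: {p}.
{p} --0--> {q,r}  [new]
{p} --1--> {p,q,s,t}  [new]
{q,r} --0--> {p,q,r,s,t}  [new]
{q,r} --1--> {p,q,r,s}  [new]
{p,q,s,t} --0--> {p,q,r,s,t}  [seen]
{p,q,s,t} --1--> {p,q,r,s,t}  [seen]
{p,q,r,s,t} --0--> {p,q,r,s,t}  [seen]
{p,q,r,s,t} --1--> {p,q,r,s,t}  [seen]
{p,q,r,s} --0--> {p,q,r,s,t}  [seen]
{p,q,r,s} --1--> {p,q,r,s,t}  [seen]
Reachable DFA states: {p}, {q,r}, {p,q,s,t}, {p,q,r,s,t}, {p,q,r,s}.
Accepting DFA states (contain an NFA accepting state): {p}, {q,r}, {p,q,s,t}, {p,q,r,s,t}, {p,q,r,s}.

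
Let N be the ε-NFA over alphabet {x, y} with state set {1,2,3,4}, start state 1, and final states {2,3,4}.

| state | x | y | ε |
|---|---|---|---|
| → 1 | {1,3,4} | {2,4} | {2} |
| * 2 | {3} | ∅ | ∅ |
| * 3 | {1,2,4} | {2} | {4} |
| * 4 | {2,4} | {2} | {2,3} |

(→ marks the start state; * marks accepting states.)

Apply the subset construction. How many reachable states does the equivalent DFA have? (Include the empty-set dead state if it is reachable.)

Start state of the DFA: {1,2} (ε-closure of the NFA start).
{1,2} --x--> {1,2,3,4}  [new]
{1,2} --y--> {2,3,4}  [new]
{1,2,3,4} --x--> {1,2,3,4}  [seen]
{1,2,3,4} --y--> {2,3,4}  [seen]
{2,3,4} --x--> {1,2,3,4}  [seen]
{2,3,4} --y--> {2}  [new]
{2} --x--> {2,3,4}  [seen]
{2} --y--> ∅  [new]
∅ --x--> ∅  [seen]
∅ --y--> ∅  [seen]
Reachable DFA states: {1,2}, {1,2,3,4}, {2,3,4}, {2}, ∅.

5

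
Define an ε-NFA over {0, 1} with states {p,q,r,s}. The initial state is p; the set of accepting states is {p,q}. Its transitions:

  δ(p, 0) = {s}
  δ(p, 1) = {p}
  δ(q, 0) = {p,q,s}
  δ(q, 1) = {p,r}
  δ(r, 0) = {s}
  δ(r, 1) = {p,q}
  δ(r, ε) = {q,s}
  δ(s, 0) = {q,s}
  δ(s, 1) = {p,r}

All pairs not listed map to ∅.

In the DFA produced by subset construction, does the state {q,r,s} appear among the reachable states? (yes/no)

no

Start state of the DFA: {p} (ε-closure of the NFA start).
{p} --0--> {s}  [new]
{p} --1--> {p}  [seen]
{s} --0--> {q,s}  [new]
{s} --1--> {p,q,r,s}  [new]
{q,s} --0--> {p,q,s}  [new]
{q,s} --1--> {p,q,r,s}  [seen]
{p,q,r,s} --0--> {p,q,s}  [seen]
{p,q,r,s} --1--> {p,q,r,s}  [seen]
{p,q,s} --0--> {p,q,s}  [seen]
{p,q,s} --1--> {p,q,r,s}  [seen]
Reachable DFA states: {p}, {s}, {q,s}, {p,q,r,s}, {p,q,s}.
{q,r,s} is not among them.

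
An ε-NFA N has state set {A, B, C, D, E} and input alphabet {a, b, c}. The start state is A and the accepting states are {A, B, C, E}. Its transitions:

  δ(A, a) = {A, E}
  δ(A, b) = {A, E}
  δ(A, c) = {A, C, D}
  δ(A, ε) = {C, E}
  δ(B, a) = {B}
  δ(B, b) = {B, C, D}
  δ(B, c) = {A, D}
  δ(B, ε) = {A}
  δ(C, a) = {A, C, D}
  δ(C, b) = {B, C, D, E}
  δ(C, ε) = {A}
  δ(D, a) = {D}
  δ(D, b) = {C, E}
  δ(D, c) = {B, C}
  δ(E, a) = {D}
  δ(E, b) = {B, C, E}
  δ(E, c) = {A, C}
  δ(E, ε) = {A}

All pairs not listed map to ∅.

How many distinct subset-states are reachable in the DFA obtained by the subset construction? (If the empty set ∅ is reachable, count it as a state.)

Start state of the DFA: {A, C, E} (ε-closure of the NFA start).
{A, C, E} --a--> {A, C, D, E}  [new]
{A, C, E} --b--> {A, B, C, D, E}  [new]
{A, C, E} --c--> {A, C, D, E}  [seen]
{A, C, D, E} --a--> {A, C, D, E}  [seen]
{A, C, D, E} --b--> {A, B, C, D, E}  [seen]
{A, C, D, E} --c--> {A, B, C, D, E}  [seen]
{A, B, C, D, E} --a--> {A, B, C, D, E}  [seen]
{A, B, C, D, E} --b--> {A, B, C, D, E}  [seen]
{A, B, C, D, E} --c--> {A, B, C, D, E}  [seen]
Reachable DFA states: {A, C, E}, {A, C, D, E}, {A, B, C, D, E}.

3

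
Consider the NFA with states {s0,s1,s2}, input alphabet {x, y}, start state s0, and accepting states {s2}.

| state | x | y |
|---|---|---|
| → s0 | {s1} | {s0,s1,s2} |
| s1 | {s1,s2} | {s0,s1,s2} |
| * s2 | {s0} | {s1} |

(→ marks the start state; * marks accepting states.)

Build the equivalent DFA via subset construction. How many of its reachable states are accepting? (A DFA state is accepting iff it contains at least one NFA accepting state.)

2

Start state of the DFA: {s0}.
{s0} --x--> {s1}  [new]
{s0} --y--> {s0,s1,s2}  [new]
{s1} --x--> {s1,s2}  [new]
{s1} --y--> {s0,s1,s2}  [seen]
{s0,s1,s2} --x--> {s0,s1,s2}  [seen]
{s0,s1,s2} --y--> {s0,s1,s2}  [seen]
{s1,s2} --x--> {s0,s1,s2}  [seen]
{s1,s2} --y--> {s0,s1,s2}  [seen]
Reachable DFA states: {s0}, {s1}, {s0,s1,s2}, {s1,s2}.
Accepting DFA states (contain an NFA accepting state): {s0,s1,s2}, {s1,s2}.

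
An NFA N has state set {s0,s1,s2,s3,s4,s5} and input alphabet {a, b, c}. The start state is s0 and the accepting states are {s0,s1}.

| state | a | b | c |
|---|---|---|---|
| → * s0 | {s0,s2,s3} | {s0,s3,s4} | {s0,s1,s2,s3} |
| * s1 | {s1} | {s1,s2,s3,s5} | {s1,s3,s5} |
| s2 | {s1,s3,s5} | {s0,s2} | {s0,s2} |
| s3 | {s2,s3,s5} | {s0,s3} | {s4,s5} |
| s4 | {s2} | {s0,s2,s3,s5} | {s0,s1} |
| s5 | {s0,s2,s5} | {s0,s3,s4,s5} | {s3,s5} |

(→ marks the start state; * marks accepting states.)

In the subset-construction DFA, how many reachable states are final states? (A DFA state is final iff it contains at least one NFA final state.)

9

Start state of the DFA: {s0}.
{s0} --a--> {s0,s2,s3}  [new]
{s0} --b--> {s0,s3,s4}  [new]
{s0} --c--> {s0,s1,s2,s3}  [new]
{s0,s2,s3} --a--> {s0,s1,s2,s3,s5}  [new]
{s0,s2,s3} --b--> {s0,s2,s3,s4}  [new]
{s0,s2,s3} --c--> {s0,s1,s2,s3,s4,s5}  [new]
{s0,s3,s4} --a--> {s0,s2,s3,s5}  [new]
{s0,s3,s4} --b--> {s0,s2,s3,s4,s5}  [new]
{s0,s3,s4} --c--> {s0,s1,s2,s3,s4,s5}  [seen]
{s0,s1,s2,s3} --a--> {s0,s1,s2,s3,s5}  [seen]
{s0,s1,s2,s3} --b--> {s0,s1,s2,s3,s4,s5}  [seen]
{s0,s1,s2,s3} --c--> {s0,s1,s2,s3,s4,s5}  [seen]
{s0,s1,s2,s3,s5} --a--> {s0,s1,s2,s3,s5}  [seen]
{s0,s1,s2,s3,s5} --b--> {s0,s1,s2,s3,s4,s5}  [seen]
{s0,s1,s2,s3,s5} --c--> {s0,s1,s2,s3,s4,s5}  [seen]
{s0,s2,s3,s4} --a--> {s0,s1,s2,s3,s5}  [seen]
{s0,s2,s3,s4} --b--> {s0,s2,s3,s4,s5}  [seen]
{s0,s2,s3,s4} --c--> {s0,s1,s2,s3,s4,s5}  [seen]
{s0,s1,s2,s3,s4,s5} --a--> {s0,s1,s2,s3,s5}  [seen]
{s0,s1,s2,s3,s4,s5} --b--> {s0,s1,s2,s3,s4,s5}  [seen]
{s0,s1,s2,s3,s4,s5} --c--> {s0,s1,s2,s3,s4,s5}  [seen]
{s0,s2,s3,s5} --a--> {s0,s1,s2,s3,s5}  [seen]
{s0,s2,s3,s5} --b--> {s0,s2,s3,s4,s5}  [seen]
{s0,s2,s3,s5} --c--> {s0,s1,s2,s3,s4,s5}  [seen]
{s0,s2,s3,s4,s5} --a--> {s0,s1,s2,s3,s5}  [seen]
{s0,s2,s3,s4,s5} --b--> {s0,s2,s3,s4,s5}  [seen]
{s0,s2,s3,s4,s5} --c--> {s0,s1,s2,s3,s4,s5}  [seen]
Reachable DFA states: {s0}, {s0,s2,s3}, {s0,s3,s4}, {s0,s1,s2,s3}, {s0,s1,s2,s3,s5}, {s0,s2,s3,s4}, {s0,s1,s2,s3,s4,s5}, {s0,s2,s3,s5}, {s0,s2,s3,s4,s5}.
Accepting DFA states (contain an NFA accepting state): {s0}, {s0,s2,s3}, {s0,s3,s4}, {s0,s1,s2,s3}, {s0,s1,s2,s3,s5}, {s0,s2,s3,s4}, {s0,s1,s2,s3,s4,s5}, {s0,s2,s3,s5}, {s0,s2,s3,s4,s5}.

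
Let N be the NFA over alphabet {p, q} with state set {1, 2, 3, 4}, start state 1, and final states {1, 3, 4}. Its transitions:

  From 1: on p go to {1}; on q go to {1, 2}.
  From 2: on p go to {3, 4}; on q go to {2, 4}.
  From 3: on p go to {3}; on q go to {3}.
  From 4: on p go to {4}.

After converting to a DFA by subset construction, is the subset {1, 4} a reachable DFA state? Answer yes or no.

Start state of the DFA: {1}.
{1} --p--> {1}  [seen]
{1} --q--> {1, 2}  [new]
{1, 2} --p--> {1, 3, 4}  [new]
{1, 2} --q--> {1, 2, 4}  [new]
{1, 3, 4} --p--> {1, 3, 4}  [seen]
{1, 3, 4} --q--> {1, 2, 3}  [new]
{1, 2, 4} --p--> {1, 3, 4}  [seen]
{1, 2, 4} --q--> {1, 2, 4}  [seen]
{1, 2, 3} --p--> {1, 3, 4}  [seen]
{1, 2, 3} --q--> {1, 2, 3, 4}  [new]
{1, 2, 3, 4} --p--> {1, 3, 4}  [seen]
{1, 2, 3, 4} --q--> {1, 2, 3, 4}  [seen]
Reachable DFA states: {1}, {1, 2}, {1, 3, 4}, {1, 2, 4}, {1, 2, 3}, {1, 2, 3, 4}.
{1, 4} is not among them.

no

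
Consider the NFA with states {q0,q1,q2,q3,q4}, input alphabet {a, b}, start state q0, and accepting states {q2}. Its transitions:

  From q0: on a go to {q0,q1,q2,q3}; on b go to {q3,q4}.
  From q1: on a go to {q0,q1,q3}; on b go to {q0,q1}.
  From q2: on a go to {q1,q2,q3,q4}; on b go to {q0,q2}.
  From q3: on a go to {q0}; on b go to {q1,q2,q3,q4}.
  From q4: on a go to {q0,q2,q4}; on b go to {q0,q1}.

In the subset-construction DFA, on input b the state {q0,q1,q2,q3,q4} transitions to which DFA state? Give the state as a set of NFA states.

{q0,q1,q2,q3,q4}

δ(q0,b) = {q3,q4}; δ(q1,b) = {q0,q1}; δ(q2,b) = {q0,q2}; δ(q3,b) = {q1,q2,q3,q4}; δ(q4,b) = {q0,q1}.
Union: {q0,q1,q2,q3,q4}.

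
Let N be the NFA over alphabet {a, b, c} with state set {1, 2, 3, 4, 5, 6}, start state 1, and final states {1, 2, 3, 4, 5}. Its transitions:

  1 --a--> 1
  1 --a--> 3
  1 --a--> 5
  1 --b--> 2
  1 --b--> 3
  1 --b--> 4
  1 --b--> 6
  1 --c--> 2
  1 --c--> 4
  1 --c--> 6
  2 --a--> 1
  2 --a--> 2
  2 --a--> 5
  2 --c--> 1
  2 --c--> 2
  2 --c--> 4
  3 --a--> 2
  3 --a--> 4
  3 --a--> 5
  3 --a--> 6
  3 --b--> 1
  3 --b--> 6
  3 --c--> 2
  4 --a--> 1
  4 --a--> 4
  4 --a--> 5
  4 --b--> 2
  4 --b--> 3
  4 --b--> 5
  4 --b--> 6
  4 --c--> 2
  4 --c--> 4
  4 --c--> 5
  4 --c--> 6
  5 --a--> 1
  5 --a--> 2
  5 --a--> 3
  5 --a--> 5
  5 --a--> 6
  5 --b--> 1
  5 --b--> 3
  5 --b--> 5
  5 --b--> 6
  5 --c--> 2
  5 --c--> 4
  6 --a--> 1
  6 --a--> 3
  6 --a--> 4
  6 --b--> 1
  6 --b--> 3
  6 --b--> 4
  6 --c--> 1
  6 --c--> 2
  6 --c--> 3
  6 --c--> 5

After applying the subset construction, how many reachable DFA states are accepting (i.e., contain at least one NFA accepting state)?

7

Start state of the DFA: {1}.
{1} --a--> {1, 3, 5}  [new]
{1} --b--> {2, 3, 4, 6}  [new]
{1} --c--> {2, 4, 6}  [new]
{1, 3, 5} --a--> {1, 2, 3, 4, 5, 6}  [new]
{1, 3, 5} --b--> {1, 2, 3, 4, 5, 6}  [seen]
{1, 3, 5} --c--> {2, 4, 6}  [seen]
{2, 3, 4, 6} --a--> {1, 2, 3, 4, 5, 6}  [seen]
{2, 3, 4, 6} --b--> {1, 2, 3, 4, 5, 6}  [seen]
{2, 3, 4, 6} --c--> {1, 2, 3, 4, 5, 6}  [seen]
{2, 4, 6} --a--> {1, 2, 3, 4, 5}  [new]
{2, 4, 6} --b--> {1, 2, 3, 4, 5, 6}  [seen]
{2, 4, 6} --c--> {1, 2, 3, 4, 5, 6}  [seen]
{1, 2, 3, 4, 5, 6} --a--> {1, 2, 3, 4, 5, 6}  [seen]
{1, 2, 3, 4, 5, 6} --b--> {1, 2, 3, 4, 5, 6}  [seen]
{1, 2, 3, 4, 5, 6} --c--> {1, 2, 3, 4, 5, 6}  [seen]
{1, 2, 3, 4, 5} --a--> {1, 2, 3, 4, 5, 6}  [seen]
{1, 2, 3, 4, 5} --b--> {1, 2, 3, 4, 5, 6}  [seen]
{1, 2, 3, 4, 5} --c--> {1, 2, 4, 5, 6}  [new]
{1, 2, 4, 5, 6} --a--> {1, 2, 3, 4, 5, 6}  [seen]
{1, 2, 4, 5, 6} --b--> {1, 2, 3, 4, 5, 6}  [seen]
{1, 2, 4, 5, 6} --c--> {1, 2, 3, 4, 5, 6}  [seen]
Reachable DFA states: {1}, {1, 3, 5}, {2, 3, 4, 6}, {2, 4, 6}, {1, 2, 3, 4, 5, 6}, {1, 2, 3, 4, 5}, {1, 2, 4, 5, 6}.
Accepting DFA states (contain an NFA accepting state): {1}, {1, 3, 5}, {2, 3, 4, 6}, {2, 4, 6}, {1, 2, 3, 4, 5, 6}, {1, 2, 3, 4, 5}, {1, 2, 4, 5, 6}.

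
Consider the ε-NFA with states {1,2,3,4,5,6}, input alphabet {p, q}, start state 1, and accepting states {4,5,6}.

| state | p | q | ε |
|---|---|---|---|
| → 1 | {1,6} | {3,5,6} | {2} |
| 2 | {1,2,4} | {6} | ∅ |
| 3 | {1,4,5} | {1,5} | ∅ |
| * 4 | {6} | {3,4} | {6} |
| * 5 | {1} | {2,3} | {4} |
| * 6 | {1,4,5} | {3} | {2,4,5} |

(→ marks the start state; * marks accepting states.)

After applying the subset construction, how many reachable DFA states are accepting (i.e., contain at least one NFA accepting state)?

3

Start state of the DFA: {1,2} (ε-closure of the NFA start).
{1,2} --p--> {1,2,4,5,6}  [new]
{1,2} --q--> {2,3,4,5,6}  [new]
{1,2,4,5,6} --p--> {1,2,4,5,6}  [seen]
{1,2,4,5,6} --q--> {2,3,4,5,6}  [seen]
{2,3,4,5,6} --p--> {1,2,4,5,6}  [seen]
{2,3,4,5,6} --q--> {1,2,3,4,5,6}  [new]
{1,2,3,4,5,6} --p--> {1,2,4,5,6}  [seen]
{1,2,3,4,5,6} --q--> {1,2,3,4,5,6}  [seen]
Reachable DFA states: {1,2}, {1,2,4,5,6}, {2,3,4,5,6}, {1,2,3,4,5,6}.
Accepting DFA states (contain an NFA accepting state): {1,2,4,5,6}, {2,3,4,5,6}, {1,2,3,4,5,6}.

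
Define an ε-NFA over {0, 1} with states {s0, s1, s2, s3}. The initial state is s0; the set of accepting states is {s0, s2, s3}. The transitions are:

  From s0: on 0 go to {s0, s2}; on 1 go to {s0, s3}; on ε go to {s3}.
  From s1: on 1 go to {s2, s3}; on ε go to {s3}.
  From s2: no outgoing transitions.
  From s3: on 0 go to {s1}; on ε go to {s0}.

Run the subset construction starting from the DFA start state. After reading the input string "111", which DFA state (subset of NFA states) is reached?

Start: {s0, s3}.
δ(s0,1) = {s0, s3}; δ(s3,1) = ∅.
Union: {s0, s3}.
After 1: {s0, s3}.
δ(s0,1) = {s0, s3}; δ(s3,1) = ∅.
Union: {s0, s3}.
After 1: {s0, s3}.
δ(s0,1) = {s0, s3}; δ(s3,1) = ∅.
Union: {s0, s3}.
After 1: {s0, s3}.

{s0, s3}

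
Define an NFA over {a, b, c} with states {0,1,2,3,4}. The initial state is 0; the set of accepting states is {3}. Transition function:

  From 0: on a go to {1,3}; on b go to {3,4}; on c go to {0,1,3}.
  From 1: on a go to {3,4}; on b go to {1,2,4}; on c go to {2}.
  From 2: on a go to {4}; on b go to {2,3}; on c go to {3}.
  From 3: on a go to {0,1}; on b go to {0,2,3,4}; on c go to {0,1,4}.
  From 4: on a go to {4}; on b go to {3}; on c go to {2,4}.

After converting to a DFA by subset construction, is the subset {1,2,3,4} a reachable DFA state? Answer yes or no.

Start state of the DFA: {0}.
{0} --a--> {1,3}  [new]
{0} --b--> {3,4}  [new]
{0} --c--> {0,1,3}  [new]
{1,3} --a--> {0,1,3,4}  [new]
{1,3} --b--> {0,1,2,3,4}  [new]
{1,3} --c--> {0,1,2,4}  [new]
{3,4} --a--> {0,1,4}  [new]
{3,4} --b--> {0,2,3,4}  [new]
{3,4} --c--> {0,1,2,4}  [seen]
{0,1,3} --a--> {0,1,3,4}  [seen]
{0,1,3} --b--> {0,1,2,3,4}  [seen]
{0,1,3} --c--> {0,1,2,3,4}  [seen]
{0,1,3,4} --a--> {0,1,3,4}  [seen]
{0,1,3,4} --b--> {0,1,2,3,4}  [seen]
{0,1,3,4} --c--> {0,1,2,3,4}  [seen]
{0,1,2,3,4} --a--> {0,1,3,4}  [seen]
{0,1,2,3,4} --b--> {0,1,2,3,4}  [seen]
{0,1,2,3,4} --c--> {0,1,2,3,4}  [seen]
{0,1,2,4} --a--> {1,3,4}  [new]
{0,1,2,4} --b--> {1,2,3,4}  [new]
{0,1,2,4} --c--> {0,1,2,3,4}  [seen]
{0,1,4} --a--> {1,3,4}  [seen]
{0,1,4} --b--> {1,2,3,4}  [seen]
{0,1,4} --c--> {0,1,2,3,4}  [seen]
{0,2,3,4} --a--> {0,1,3,4}  [seen]
{0,2,3,4} --b--> {0,2,3,4}  [seen]
{0,2,3,4} --c--> {0,1,2,3,4}  [seen]
{1,3,4} --a--> {0,1,3,4}  [seen]
{1,3,4} --b--> {0,1,2,3,4}  [seen]
{1,3,4} --c--> {0,1,2,4}  [seen]
{1,2,3,4} --a--> {0,1,3,4}  [seen]
{1,2,3,4} --b--> {0,1,2,3,4}  [seen]
{1,2,3,4} --c--> {0,1,2,3,4}  [seen]
Reachable DFA states: {0}, {1,3}, {3,4}, {0,1,3}, {0,1,3,4}, {0,1,2,3,4}, {0,1,2,4}, {0,1,4}, {0,2,3,4}, {1,3,4}, {1,2,3,4}.
{1,2,3,4} is among them.

yes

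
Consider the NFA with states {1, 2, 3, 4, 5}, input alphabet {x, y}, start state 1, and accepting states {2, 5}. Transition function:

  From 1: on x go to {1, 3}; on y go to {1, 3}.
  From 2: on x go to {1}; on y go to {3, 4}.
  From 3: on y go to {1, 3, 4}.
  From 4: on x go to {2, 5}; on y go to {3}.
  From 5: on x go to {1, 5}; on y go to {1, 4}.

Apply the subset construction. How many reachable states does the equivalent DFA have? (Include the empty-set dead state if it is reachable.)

Start state of the DFA: {1}.
{1} --x--> {1, 3}  [new]
{1} --y--> {1, 3}  [seen]
{1, 3} --x--> {1, 3}  [seen]
{1, 3} --y--> {1, 3, 4}  [new]
{1, 3, 4} --x--> {1, 2, 3, 5}  [new]
{1, 3, 4} --y--> {1, 3, 4}  [seen]
{1, 2, 3, 5} --x--> {1, 3, 5}  [new]
{1, 2, 3, 5} --y--> {1, 3, 4}  [seen]
{1, 3, 5} --x--> {1, 3, 5}  [seen]
{1, 3, 5} --y--> {1, 3, 4}  [seen]
Reachable DFA states: {1}, {1, 3}, {1, 3, 4}, {1, 2, 3, 5}, {1, 3, 5}.

5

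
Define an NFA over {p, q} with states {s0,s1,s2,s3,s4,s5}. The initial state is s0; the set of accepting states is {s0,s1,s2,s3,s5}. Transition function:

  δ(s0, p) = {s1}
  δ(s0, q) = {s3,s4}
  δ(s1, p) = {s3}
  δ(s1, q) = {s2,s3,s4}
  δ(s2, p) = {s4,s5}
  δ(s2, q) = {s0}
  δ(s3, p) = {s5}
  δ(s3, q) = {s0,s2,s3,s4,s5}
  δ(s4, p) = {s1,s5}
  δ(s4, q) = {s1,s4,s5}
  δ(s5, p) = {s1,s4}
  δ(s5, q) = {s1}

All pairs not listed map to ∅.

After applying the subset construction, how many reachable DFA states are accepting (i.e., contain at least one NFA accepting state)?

Start state of the DFA: {s0}.
{s0} --p--> {s1}  [new]
{s0} --q--> {s3,s4}  [new]
{s1} --p--> {s3}  [new]
{s1} --q--> {s2,s3,s4}  [new]
{s3,s4} --p--> {s1,s5}  [new]
{s3,s4} --q--> {s0,s1,s2,s3,s4,s5}  [new]
{s3} --p--> {s5}  [new]
{s3} --q--> {s0,s2,s3,s4,s5}  [new]
{s2,s3,s4} --p--> {s1,s4,s5}  [new]
{s2,s3,s4} --q--> {s0,s1,s2,s3,s4,s5}  [seen]
{s1,s5} --p--> {s1,s3,s4}  [new]
{s1,s5} --q--> {s1,s2,s3,s4}  [new]
{s0,s1,s2,s3,s4,s5} --p--> {s1,s3,s4,s5}  [new]
{s0,s1,s2,s3,s4,s5} --q--> {s0,s1,s2,s3,s4,s5}  [seen]
{s5} --p--> {s1,s4}  [new]
{s5} --q--> {s1}  [seen]
{s0,s2,s3,s4,s5} --p--> {s1,s4,s5}  [seen]
{s0,s2,s3,s4,s5} --q--> {s0,s1,s2,s3,s4,s5}  [seen]
{s1,s4,s5} --p--> {s1,s3,s4,s5}  [seen]
{s1,s4,s5} --q--> {s1,s2,s3,s4,s5}  [new]
{s1,s3,s4} --p--> {s1,s3,s5}  [new]
{s1,s3,s4} --q--> {s0,s1,s2,s3,s4,s5}  [seen]
{s1,s2,s3,s4} --p--> {s1,s3,s4,s5}  [seen]
{s1,s2,s3,s4} --q--> {s0,s1,s2,s3,s4,s5}  [seen]
{s1,s3,s4,s5} --p--> {s1,s3,s4,s5}  [seen]
{s1,s3,s4,s5} --q--> {s0,s1,s2,s3,s4,s5}  [seen]
{s1,s4} --p--> {s1,s3,s5}  [seen]
{s1,s4} --q--> {s1,s2,s3,s4,s5}  [seen]
{s1,s2,s3,s4,s5} --p--> {s1,s3,s4,s5}  [seen]
{s1,s2,s3,s4,s5} --q--> {s0,s1,s2,s3,s4,s5}  [seen]
{s1,s3,s5} --p--> {s1,s3,s4,s5}  [seen]
{s1,s3,s5} --q--> {s0,s1,s2,s3,s4,s5}  [seen]
Reachable DFA states: {s0}, {s1}, {s3,s4}, {s3}, {s2,s3,s4}, {s1,s5}, {s0,s1,s2,s3,s4,s5}, {s5}, {s0,s2,s3,s4,s5}, {s1,s4,s5}, {s1,s3,s4}, {s1,s2,s3,s4}, {s1,s3,s4,s5}, {s1,s4}, {s1,s2,s3,s4,s5}, {s1,s3,s5}.
Accepting DFA states (contain an NFA accepting state): {s0}, {s1}, {s3,s4}, {s3}, {s2,s3,s4}, {s1,s5}, {s0,s1,s2,s3,s4,s5}, {s5}, {s0,s2,s3,s4,s5}, {s1,s4,s5}, {s1,s3,s4}, {s1,s2,s3,s4}, {s1,s3,s4,s5}, {s1,s4}, {s1,s2,s3,s4,s5}, {s1,s3,s5}.

16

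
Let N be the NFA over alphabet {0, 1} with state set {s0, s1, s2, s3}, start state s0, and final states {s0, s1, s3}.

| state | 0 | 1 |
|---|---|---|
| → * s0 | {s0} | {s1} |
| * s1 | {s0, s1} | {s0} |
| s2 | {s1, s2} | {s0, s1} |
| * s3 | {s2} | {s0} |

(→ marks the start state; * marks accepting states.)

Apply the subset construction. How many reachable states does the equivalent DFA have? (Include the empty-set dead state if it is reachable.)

3

Start state of the DFA: {s0}.
{s0} --0--> {s0}  [seen]
{s0} --1--> {s1}  [new]
{s1} --0--> {s0, s1}  [new]
{s1} --1--> {s0}  [seen]
{s0, s1} --0--> {s0, s1}  [seen]
{s0, s1} --1--> {s0, s1}  [seen]
Reachable DFA states: {s0}, {s1}, {s0, s1}.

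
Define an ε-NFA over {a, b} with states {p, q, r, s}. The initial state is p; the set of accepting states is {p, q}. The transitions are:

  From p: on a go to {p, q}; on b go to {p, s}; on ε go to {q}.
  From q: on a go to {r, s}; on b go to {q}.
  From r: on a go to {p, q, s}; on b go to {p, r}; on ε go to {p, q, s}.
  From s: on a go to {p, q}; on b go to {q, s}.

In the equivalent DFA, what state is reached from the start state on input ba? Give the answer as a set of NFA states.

{p, q, r, s}

Start: {p, q}.
δ(p,b) = {p, s}; δ(q,b) = {q}.
Union: {p, q, s}.
After b: {p, q, s}.
δ(p,a) = {p, q}; δ(q,a) = {r, s}; δ(s,a) = {p, q}.
Union: {p, q, r, s}.
After a: {p, q, r, s}.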